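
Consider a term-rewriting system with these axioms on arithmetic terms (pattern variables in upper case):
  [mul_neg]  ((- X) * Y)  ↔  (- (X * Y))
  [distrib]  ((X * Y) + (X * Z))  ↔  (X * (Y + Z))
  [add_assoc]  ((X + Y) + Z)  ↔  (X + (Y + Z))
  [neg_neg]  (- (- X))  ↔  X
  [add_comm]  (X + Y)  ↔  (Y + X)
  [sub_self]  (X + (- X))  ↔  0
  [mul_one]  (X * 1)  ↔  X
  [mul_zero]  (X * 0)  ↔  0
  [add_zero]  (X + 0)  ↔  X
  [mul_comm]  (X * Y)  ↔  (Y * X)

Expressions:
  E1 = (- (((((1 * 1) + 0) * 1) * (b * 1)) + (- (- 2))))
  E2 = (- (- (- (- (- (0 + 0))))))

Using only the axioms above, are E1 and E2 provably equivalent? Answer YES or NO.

Every axiom is a valid identity, so a rewrite proof would force E1 and E2 to agree under every assignment.
At b=0: E1 = -2 but E2 = 0; they differ, so no derivation exists.

NO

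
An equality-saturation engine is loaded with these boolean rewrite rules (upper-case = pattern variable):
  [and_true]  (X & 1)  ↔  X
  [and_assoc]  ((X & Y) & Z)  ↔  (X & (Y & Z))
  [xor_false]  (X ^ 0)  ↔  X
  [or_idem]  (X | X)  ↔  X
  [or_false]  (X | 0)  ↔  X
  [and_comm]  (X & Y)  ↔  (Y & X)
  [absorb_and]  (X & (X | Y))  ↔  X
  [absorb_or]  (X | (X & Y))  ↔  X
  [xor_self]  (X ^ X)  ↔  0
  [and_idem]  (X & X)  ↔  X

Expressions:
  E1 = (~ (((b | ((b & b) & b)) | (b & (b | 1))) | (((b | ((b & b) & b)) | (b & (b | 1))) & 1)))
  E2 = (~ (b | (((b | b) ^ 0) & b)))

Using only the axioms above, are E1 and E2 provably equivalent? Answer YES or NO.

1. [absorb_or →] (((b | ((b & b) & b)) | (b & (b | 1))) | (((b | ((b & b) & b)) | (b & (b | 1))) & 1))  →  ((b | ((b & b) & b)) | (b & (b | 1)));  E1 = (~ ((b | ((b & b) & b)) | (b & (b | 1))))
2. [absorb_and →] (b & (b | 1))  →  b;  E1 = (~ ((b | ((b & b) & b)) | b))
3. [and_idem →] (b & b)  →  b;  E1 = (~ ((b | (b & b)) | b))
4. [absorb_or →] (b | (b & b))  →  b;  E1 = (~ (b | b))
5. [absorb_and ←] b  →  (b & (b | b));  E1 = (~ (b | (b & (b | b))))
6. [and_comm →] (b & (b | b))  →  ((b | b) & b);  E1 = (~ (b | ((b | b) & b)))
7. [xor_false ←] (b | b)  →  ((b | b) ^ 0);  this is E2

YES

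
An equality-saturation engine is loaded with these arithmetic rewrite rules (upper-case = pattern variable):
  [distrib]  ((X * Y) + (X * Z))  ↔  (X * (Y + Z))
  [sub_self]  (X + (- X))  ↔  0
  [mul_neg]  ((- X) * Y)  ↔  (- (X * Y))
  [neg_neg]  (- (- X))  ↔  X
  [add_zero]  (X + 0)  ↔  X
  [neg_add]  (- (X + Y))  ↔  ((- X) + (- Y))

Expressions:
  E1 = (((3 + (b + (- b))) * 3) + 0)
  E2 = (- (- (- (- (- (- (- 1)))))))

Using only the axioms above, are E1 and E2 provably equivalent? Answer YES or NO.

Every axiom is a valid identity, so a rewrite proof would force E1 and E2 to agree under every assignment.
At b=0: E1 = 9 but E2 = -1; they differ, so no derivation exists.

NO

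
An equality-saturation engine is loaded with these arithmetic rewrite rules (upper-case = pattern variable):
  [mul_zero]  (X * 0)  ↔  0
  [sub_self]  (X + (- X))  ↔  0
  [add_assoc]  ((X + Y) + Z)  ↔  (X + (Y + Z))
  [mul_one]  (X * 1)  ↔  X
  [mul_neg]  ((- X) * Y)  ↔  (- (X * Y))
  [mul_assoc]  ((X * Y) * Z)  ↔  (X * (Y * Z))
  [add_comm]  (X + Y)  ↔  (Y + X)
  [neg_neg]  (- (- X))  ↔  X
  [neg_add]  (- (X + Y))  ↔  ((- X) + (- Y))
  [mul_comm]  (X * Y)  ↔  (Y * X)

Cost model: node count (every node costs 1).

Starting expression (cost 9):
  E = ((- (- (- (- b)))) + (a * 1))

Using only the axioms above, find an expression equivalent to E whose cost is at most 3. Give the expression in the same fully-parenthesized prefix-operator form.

(b + a)   [cost 3]

1. [neg_neg →] (- (- (- b)))  →  (- b);  E = ((- (- b)) + (a * 1))
2. [mul_one →] (a * 1)  →  a;  E = ((- (- b)) + a)
3. [neg_neg →] (- (- b))  →  b;  cost 3 ≤ 3, done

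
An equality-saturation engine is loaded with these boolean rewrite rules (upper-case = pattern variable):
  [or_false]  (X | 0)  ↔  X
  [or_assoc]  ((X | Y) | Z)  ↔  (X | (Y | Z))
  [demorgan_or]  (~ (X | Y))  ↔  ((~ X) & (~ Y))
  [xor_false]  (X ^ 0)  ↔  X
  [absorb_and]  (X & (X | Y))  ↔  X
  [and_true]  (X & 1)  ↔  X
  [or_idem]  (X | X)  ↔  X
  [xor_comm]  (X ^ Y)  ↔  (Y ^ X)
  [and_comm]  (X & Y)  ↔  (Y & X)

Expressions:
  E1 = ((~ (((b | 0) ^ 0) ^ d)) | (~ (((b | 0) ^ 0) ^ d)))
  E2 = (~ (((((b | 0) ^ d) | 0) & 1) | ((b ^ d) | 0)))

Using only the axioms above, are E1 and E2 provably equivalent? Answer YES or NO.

1. [or_idem →] ((~ (((b | 0) ^ 0) ^ d)) | (~ (((b | 0) ^ 0) ^ d)))  →  (~ (((b | 0) ^ 0) ^ d))
2. [xor_false →] ((b | 0) ^ 0)  →  (b | 0);  E1 = (~ ((b | 0) ^ d))
3. [or_false →] (b | 0)  →  b;  E1 = (~ (b ^ d))
4. [or_false ←] (b ^ d)  →  ((b ^ d) | 0);  E1 = (~ ((b ^ d) | 0))
5. [or_idem ←] ((b ^ d) | 0)  →  (((b ^ d) | 0) | ((b ^ d) | 0));  E1 = (~ (((b ^ d) | 0) | ((b ^ d) | 0)))
6. [and_true ←] ((b ^ d) | 0)  →  (((b ^ d) | 0) & 1);  E1 = (~ ((((b ^ d) | 0) & 1) | ((b ^ d) | 0)))
7. [or_false ←] b  →  (b | 0);  this is E2

YES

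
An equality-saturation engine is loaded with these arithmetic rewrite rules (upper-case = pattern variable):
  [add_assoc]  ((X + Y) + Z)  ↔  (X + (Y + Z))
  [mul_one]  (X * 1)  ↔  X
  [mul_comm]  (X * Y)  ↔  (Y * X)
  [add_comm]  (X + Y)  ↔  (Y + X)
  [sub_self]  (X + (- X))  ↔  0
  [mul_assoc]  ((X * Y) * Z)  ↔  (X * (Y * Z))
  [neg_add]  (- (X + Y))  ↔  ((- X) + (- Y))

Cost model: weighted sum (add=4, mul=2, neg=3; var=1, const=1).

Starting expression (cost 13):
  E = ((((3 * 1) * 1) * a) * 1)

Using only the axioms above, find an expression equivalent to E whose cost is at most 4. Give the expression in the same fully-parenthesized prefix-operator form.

(3 * a)   [cost 4]

(1) ((3 * 1) * 1)  =[mul_one →]=  (3 * 1)    ⊢ (((3 * 1) * a) * 1)
(2) (((3 * 1) * a) * 1)  =[mul_one →]=  ((3 * 1) * a)
(3) (3 * 1)  =[mul_one →]=  3    ⊢ cost 4, within 4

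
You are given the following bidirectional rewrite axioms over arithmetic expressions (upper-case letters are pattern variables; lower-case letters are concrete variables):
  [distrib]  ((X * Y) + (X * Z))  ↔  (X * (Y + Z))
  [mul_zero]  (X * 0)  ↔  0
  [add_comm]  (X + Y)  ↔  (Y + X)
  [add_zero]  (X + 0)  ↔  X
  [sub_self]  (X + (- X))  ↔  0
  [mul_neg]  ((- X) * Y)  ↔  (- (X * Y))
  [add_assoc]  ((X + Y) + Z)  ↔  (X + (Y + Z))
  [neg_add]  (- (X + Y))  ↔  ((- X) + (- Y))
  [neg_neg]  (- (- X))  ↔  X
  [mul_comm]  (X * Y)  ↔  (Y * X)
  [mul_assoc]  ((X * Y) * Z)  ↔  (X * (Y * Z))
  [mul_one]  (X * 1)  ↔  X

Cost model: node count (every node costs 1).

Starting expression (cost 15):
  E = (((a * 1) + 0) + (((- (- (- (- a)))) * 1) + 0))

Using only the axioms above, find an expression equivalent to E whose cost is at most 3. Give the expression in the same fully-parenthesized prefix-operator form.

step 1: neg_neg (→) rewrites (- (- (- a))) into (- a), now (((a * 1) + 0) + (((- (- a)) * 1) + 0))
step 2: neg_neg (→) rewrites (- (- a)) into a, now (((a * 1) + 0) + ((a * 1) + 0))
step 3: add_zero (→) rewrites ((a * 1) + 0) into (a * 1), now (((a * 1) + 0) + (a * 1))
step 4: mul_one (→) rewrites (a * 1) into a, now ((a + 0) + (a * 1))
step 5: add_zero (→) rewrites (a + 0) into a, now (a + (a * 1))
step 6: mul_one (→) rewrites (a * 1) into a, reaching cost 3 (bound 3)

(a + a)   [cost 3]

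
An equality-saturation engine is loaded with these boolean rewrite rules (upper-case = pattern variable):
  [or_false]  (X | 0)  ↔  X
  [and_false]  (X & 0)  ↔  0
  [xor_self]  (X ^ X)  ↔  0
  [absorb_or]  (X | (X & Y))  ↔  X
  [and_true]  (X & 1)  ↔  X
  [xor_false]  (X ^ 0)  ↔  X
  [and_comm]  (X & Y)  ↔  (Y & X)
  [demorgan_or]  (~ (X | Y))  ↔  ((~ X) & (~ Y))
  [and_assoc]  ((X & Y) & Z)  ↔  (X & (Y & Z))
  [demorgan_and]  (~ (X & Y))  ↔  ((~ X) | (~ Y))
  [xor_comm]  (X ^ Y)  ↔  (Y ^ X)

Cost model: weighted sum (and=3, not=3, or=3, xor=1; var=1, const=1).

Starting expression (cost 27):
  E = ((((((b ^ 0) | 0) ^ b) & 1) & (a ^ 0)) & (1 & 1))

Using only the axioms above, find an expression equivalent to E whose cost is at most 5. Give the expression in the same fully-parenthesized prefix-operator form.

(0 & a)   [cost 5]

(1) (b ^ 0)  =[xor_false →]=  b    ⊢ (((((b | 0) ^ b) & 1) & (a ^ 0)) & (1 & 1))
(2) (a ^ 0)  =[xor_false →]=  a    ⊢ (((((b | 0) ^ b) & 1) & a) & (1 & 1))
(3) (1 & 1)  =[and_true →]=  1    ⊢ (((((b | 0) ^ b) & 1) & a) & 1)
(4) (b | 0)  =[or_false →]=  b    ⊢ ((((b ^ b) & 1) & a) & 1)
(5) (b ^ b)  =[xor_self →]=  0    ⊢ (((0 & 1) & a) & 1)
(6) (0 & 1)  =[and_true →]=  0    ⊢ ((0 & a) & 1)
(7) ((0 & a) & 1)  =[and_true →]=  (0 & a)    ⊢ cost 5, within 5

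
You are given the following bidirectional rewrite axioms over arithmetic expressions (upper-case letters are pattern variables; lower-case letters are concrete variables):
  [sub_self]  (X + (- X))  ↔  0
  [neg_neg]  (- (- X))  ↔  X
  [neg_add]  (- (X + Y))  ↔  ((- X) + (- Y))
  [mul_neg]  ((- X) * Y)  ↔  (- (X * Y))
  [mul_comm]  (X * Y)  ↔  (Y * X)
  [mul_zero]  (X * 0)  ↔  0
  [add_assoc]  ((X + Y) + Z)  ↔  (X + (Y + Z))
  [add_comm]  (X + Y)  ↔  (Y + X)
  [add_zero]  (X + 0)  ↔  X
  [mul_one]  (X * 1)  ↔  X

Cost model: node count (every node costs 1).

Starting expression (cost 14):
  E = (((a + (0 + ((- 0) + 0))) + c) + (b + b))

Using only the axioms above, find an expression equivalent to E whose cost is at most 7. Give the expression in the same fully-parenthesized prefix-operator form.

step 1: add_zero (→) rewrites ((- 0) + 0) into (- 0), now (((a + (0 + (- 0))) + c) + (b + b))
step 2: sub_self (→) rewrites (0 + (- 0)) into 0, now (((a + 0) + c) + (b + b))
step 3: add_zero (→) rewrites (a + 0) into a, reaching cost 7 (bound 7)

((a + c) + (b + b))   [cost 7]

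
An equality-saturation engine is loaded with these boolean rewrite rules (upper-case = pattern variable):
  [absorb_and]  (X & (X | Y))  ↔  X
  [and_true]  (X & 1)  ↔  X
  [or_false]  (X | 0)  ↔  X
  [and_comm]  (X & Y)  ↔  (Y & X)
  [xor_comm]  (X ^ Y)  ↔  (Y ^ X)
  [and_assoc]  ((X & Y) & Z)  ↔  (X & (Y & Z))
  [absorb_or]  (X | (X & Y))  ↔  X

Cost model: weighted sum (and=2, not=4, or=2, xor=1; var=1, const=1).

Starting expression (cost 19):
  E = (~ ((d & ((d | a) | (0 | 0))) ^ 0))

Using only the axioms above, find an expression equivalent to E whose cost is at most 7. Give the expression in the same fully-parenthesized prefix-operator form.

step 1: or_false (→) rewrites (0 | 0) into 0, now (~ ((d & ((d | a) | 0)) ^ 0))
step 2: or_false (→) rewrites ((d | a) | 0) into (d | a), now (~ ((d & (d | a)) ^ 0))
step 3: absorb_and (→) rewrites (d & (d | a)) into d, reaching cost 7 (bound 7)

(~ (d ^ 0))   [cost 7]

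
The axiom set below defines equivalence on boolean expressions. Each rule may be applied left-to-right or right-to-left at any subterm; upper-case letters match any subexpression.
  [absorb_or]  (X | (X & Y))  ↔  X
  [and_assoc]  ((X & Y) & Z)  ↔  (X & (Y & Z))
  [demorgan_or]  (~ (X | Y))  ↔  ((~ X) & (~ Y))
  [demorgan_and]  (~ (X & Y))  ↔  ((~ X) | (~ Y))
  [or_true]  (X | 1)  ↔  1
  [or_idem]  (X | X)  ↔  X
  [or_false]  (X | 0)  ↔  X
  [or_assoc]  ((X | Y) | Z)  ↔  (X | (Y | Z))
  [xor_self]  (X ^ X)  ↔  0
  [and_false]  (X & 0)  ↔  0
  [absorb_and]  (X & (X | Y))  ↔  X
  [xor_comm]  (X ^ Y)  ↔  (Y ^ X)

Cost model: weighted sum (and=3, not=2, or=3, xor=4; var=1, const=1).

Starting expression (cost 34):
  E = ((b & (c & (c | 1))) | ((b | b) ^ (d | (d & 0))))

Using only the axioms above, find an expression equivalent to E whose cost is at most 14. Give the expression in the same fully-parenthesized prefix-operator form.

((b & c) | (b ^ d))   [cost 14]

(1) (c & (c | 1))  =[absorb_and →]=  c    ⊢ ((b & c) | ((b | b) ^ (d | (d & 0))))
(2) (d | (d & 0))  =[absorb_or →]=  d    ⊢ ((b & c) | ((b | b) ^ d))
(3) (b | b)  =[or_idem →]=  b    ⊢ cost 14, within 14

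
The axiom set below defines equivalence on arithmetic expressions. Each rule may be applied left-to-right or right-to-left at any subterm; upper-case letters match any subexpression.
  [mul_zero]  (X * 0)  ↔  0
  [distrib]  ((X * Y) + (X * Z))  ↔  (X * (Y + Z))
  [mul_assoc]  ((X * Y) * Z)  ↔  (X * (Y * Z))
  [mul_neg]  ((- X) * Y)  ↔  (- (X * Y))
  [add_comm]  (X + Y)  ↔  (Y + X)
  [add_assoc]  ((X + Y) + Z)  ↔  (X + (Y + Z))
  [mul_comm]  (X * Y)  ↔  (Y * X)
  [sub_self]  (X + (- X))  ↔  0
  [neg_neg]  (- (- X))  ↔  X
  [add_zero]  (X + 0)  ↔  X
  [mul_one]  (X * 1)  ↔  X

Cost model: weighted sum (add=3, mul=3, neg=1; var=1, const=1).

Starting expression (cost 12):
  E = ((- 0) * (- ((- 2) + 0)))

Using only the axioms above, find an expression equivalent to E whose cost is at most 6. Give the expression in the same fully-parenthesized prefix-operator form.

((- 0) * 2)   [cost 6]

step 1: add_zero (→) rewrites ((- 2) + 0) into (- 2), now ((- 0) * (- (- 2)))
step 2: neg_neg (→) rewrites (- (- 2)) into 2, reaching cost 6 (bound 6)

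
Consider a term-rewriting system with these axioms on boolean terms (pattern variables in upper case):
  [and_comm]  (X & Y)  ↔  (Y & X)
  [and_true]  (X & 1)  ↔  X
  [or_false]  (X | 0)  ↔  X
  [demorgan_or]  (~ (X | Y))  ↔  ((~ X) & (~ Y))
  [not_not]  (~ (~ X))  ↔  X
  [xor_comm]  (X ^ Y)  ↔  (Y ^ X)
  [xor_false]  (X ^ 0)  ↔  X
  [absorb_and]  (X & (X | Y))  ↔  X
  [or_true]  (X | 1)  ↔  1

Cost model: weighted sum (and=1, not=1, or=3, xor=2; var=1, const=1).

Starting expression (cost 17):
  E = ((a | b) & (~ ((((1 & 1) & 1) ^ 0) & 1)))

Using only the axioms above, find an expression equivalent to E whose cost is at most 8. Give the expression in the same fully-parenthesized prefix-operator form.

1. [and_true →] ((1 & 1) & 1)  →  (1 & 1);  E = ((a | b) & (~ (((1 & 1) ^ 0) & 1)))
2. [xor_false →] ((1 & 1) ^ 0)  →  (1 & 1);  E = ((a | b) & (~ ((1 & 1) & 1)))
3. [and_true →] (1 & 1)  →  1;  E = ((a | b) & (~ (1 & 1)))
4. [and_true →] (1 & 1)  →  1;  cost 8 ≤ 8, done

((a | b) & (~ 1))   [cost 8]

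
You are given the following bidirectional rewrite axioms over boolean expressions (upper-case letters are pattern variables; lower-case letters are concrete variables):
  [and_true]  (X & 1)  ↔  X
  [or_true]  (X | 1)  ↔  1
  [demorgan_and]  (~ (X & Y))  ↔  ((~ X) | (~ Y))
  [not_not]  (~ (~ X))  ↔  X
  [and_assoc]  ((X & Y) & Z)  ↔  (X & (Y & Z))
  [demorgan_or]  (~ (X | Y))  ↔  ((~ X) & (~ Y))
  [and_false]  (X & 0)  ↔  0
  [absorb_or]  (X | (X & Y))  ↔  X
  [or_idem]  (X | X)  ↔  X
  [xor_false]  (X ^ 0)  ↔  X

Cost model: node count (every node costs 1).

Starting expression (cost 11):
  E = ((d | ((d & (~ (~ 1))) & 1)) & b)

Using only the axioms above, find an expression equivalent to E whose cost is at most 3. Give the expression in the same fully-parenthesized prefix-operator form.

step 1: not_not (→) rewrites (~ (~ 1)) into 1, now ((d | ((d & 1) & 1)) & b)
step 2: and_true (→) rewrites ((d & 1) & 1) into (d & 1), now ((d | (d & 1)) & b)
step 3: absorb_or (→) rewrites (d | (d & 1)) into d, reaching cost 3 (bound 3)

(d & b)   [cost 3]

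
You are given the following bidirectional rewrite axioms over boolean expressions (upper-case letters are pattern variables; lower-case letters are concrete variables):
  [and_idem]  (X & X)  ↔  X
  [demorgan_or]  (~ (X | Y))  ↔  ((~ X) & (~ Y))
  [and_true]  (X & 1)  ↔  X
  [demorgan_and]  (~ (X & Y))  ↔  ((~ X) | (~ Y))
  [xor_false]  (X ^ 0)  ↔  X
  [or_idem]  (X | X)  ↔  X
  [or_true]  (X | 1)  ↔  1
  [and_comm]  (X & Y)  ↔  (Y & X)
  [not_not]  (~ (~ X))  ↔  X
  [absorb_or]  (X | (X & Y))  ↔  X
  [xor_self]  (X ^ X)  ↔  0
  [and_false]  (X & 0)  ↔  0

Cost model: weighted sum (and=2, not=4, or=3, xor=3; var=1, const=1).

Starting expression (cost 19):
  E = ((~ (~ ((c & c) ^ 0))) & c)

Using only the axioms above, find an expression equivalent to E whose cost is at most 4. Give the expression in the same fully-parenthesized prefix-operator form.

(c & c)   [cost 4]

step 1: xor_false (→) rewrites ((c & c) ^ 0) into (c & c), now ((~ (~ (c & c))) & c)
step 2: and_idem (→) rewrites (c & c) into c, now ((~ (~ c)) & c)
step 3: and_comm (→) rewrites ((~ (~ c)) & c) into (c & (~ (~ c)))
step 4: not_not (→) rewrites (~ (~ c)) into c, reaching cost 4 (bound 4)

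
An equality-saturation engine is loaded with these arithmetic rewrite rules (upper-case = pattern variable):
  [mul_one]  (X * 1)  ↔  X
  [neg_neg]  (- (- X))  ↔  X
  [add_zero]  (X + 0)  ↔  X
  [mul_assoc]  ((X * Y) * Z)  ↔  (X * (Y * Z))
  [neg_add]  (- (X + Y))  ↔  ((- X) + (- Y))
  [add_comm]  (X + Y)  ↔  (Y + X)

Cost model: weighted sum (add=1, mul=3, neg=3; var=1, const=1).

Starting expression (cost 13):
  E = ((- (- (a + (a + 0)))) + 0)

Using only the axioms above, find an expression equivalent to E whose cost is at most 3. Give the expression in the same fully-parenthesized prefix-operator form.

(a + a)   [cost 3]

(1) (a + 0)  =[add_zero →]=  a    ⊢ ((- (- (a + a))) + 0)
(2) ((- (- (a + a))) + 0)  =[add_zero →]=  (- (- (a + a)))
(3) (- (- (a + a)))  =[neg_neg →]=  (a + a)    ⊢ cost 3, within 3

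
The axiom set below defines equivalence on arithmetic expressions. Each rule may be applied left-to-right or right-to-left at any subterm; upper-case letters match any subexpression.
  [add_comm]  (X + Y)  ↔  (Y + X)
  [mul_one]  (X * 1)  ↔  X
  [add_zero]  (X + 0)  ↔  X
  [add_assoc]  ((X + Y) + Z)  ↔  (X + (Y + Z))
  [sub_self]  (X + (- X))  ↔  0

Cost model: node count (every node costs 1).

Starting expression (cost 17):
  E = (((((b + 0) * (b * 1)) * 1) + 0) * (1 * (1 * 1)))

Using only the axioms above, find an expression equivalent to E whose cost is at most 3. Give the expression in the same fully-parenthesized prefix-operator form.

(b * b)   [cost 3]

(1) (((b + 0) * (b * 1)) * 1)  =[mul_one →]=  ((b + 0) * (b * 1))    ⊢ ((((b + 0) * (b * 1)) + 0) * (1 * (1 * 1)))
(2) (1 * 1)  =[mul_one →]=  1    ⊢ ((((b + 0) * (b * 1)) + 0) * (1 * 1))
(3) (((b + 0) * (b * 1)) + 0)  =[add_zero →]=  ((b + 0) * (b * 1))    ⊢ (((b + 0) * (b * 1)) * (1 * 1))
(4) (1 * 1)  =[mul_one →]=  1    ⊢ (((b + 0) * (b * 1)) * 1)
(5) (b * 1)  =[mul_one →]=  b    ⊢ (((b + 0) * b) * 1)
(6) (((b + 0) * b) * 1)  =[mul_one →]=  ((b + 0) * b)
(7) (b + 0)  =[add_zero →]=  b    ⊢ cost 3, within 3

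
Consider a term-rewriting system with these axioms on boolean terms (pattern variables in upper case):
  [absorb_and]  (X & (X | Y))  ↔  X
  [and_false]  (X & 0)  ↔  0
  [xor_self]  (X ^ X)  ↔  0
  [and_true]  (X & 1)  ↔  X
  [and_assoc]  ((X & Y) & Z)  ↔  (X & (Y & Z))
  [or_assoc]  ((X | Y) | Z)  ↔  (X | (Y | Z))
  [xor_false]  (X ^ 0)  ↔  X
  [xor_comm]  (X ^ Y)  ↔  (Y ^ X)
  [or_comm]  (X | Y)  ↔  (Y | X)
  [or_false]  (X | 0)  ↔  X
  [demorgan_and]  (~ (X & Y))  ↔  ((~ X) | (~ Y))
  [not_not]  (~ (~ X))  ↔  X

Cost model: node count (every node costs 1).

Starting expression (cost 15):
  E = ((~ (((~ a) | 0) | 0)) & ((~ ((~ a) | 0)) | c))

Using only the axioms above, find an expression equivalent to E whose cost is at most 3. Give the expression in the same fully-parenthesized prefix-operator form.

(~ (~ a))   [cost 3]

step 1: or_false (→) rewrites ((~ a) | 0) into (~ a), now ((~ ((~ a) | 0)) & ((~ ((~ a) | 0)) | c))
step 2: absorb_and (→) rewrites ((~ ((~ a) | 0)) & ((~ ((~ a) | 0)) | c)) into (~ ((~ a) | 0))
step 3: or_false (→) rewrites ((~ a) | 0) into (~ a), reaching cost 3 (bound 3)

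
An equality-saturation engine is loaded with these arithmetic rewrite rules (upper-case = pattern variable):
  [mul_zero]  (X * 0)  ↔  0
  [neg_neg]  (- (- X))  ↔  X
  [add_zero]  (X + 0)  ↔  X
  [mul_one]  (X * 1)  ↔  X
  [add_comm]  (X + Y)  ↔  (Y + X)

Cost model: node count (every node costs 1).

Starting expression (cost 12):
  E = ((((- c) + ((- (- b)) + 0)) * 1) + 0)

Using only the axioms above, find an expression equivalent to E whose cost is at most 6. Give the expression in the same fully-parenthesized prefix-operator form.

((- c) + (b + 0))   [cost 6]

(1) (((- c) + ((- (- b)) + 0)) * 1)  =[mul_one →]=  ((- c) + ((- (- b)) + 0))    ⊢ (((- c) + ((- (- b)) + 0)) + 0)
(2) (- (- b))  =[neg_neg →]=  b    ⊢ (((- c) + (b + 0)) + 0)
(3) (((- c) + (b + 0)) + 0)  =[add_zero →]=  ((- c) + (b + 0))    ⊢ cost 6, within 6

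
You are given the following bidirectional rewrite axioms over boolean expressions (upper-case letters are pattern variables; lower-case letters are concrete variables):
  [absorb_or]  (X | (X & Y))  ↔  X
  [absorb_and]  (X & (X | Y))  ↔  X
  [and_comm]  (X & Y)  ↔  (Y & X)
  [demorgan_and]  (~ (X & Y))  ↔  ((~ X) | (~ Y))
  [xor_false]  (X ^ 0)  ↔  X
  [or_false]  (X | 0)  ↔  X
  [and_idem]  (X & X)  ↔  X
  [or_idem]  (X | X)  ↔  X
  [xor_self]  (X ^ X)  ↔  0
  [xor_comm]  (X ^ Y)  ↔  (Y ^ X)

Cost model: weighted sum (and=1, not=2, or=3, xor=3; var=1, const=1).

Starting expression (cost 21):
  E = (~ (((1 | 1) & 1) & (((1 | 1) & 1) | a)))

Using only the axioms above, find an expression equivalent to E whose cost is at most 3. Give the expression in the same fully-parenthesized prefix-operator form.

(~ 1)   [cost 3]

(1) (((1 | 1) & 1) & (((1 | 1) & 1) | a))  =[absorb_and →]=  ((1 | 1) & 1)    ⊢ (~ ((1 | 1) & 1))
(2) (1 | 1)  =[or_idem →]=  1    ⊢ (~ (1 & 1))
(3) (1 & 1)  =[and_idem →]=  1    ⊢ cost 3, within 3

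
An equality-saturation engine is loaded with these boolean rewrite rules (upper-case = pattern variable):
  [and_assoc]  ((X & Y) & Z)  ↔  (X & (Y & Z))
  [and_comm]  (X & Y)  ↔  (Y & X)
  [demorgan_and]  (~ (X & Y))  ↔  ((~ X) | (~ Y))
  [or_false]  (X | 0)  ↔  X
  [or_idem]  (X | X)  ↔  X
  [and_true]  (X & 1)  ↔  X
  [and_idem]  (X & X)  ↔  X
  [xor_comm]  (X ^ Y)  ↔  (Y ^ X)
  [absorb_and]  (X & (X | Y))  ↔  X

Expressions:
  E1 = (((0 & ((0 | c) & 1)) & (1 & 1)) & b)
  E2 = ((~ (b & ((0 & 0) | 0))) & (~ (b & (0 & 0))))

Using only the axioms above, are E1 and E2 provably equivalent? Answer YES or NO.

NO

Every axiom is a valid identity, so a rewrite proof would force E1 and E2 to agree under every assignment.
At b=0, c=0: E1 = 0 but E2 = 1; they differ, so no derivation exists.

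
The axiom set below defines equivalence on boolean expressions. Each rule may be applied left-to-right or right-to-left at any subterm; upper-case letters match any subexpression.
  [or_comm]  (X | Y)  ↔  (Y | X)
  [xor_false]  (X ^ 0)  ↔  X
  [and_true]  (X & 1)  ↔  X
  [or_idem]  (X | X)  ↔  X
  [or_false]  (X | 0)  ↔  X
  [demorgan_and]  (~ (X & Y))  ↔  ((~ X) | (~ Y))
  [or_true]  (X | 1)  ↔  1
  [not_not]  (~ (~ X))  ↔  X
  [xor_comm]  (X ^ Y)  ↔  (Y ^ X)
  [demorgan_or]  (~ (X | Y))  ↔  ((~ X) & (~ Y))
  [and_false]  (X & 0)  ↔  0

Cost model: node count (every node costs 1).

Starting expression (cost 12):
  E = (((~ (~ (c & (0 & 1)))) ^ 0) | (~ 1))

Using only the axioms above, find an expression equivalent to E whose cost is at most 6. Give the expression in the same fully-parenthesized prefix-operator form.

((c & 0) | (~ 1))   [cost 6]

(1) (0 & 1)  =[and_true →]=  0    ⊢ (((~ (~ (c & 0))) ^ 0) | (~ 1))
(2) (~ (~ (c & 0)))  =[not_not →]=  (c & 0)    ⊢ (((c & 0) ^ 0) | (~ 1))
(3) ((c & 0) ^ 0)  =[xor_false →]=  (c & 0)    ⊢ cost 6, within 6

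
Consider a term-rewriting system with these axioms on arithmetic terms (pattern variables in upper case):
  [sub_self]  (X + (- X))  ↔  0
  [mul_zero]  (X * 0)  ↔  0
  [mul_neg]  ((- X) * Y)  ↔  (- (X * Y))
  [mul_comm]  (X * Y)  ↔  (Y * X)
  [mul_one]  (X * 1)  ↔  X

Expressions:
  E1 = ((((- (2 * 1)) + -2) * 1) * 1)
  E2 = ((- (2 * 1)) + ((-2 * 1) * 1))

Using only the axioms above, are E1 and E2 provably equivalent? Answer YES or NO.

(1) (((- (2 * 1)) + -2) * 1)  =[mul_one →]=  ((- (2 * 1)) + -2)    ⊢ (((- (2 * 1)) + -2) * 1)
(2) (2 * 1)  =[mul_one →]=  2    ⊢ (((- 2) + -2) * 1)
(3) (((- 2) + -2) * 1)  =[mul_one →]=  ((- 2) + -2)
(4) 2  =[mul_one ←]=  (2 * 1)    ⊢ ((- (2 * 1)) + -2)
(5) -2  =[mul_one ←]=  (-2 * 1)    ⊢ ((- (2 * 1)) + (-2 * 1))
(6) -2  =[mul_one ←]=  (-2 * 1)    ⊢ E2

YES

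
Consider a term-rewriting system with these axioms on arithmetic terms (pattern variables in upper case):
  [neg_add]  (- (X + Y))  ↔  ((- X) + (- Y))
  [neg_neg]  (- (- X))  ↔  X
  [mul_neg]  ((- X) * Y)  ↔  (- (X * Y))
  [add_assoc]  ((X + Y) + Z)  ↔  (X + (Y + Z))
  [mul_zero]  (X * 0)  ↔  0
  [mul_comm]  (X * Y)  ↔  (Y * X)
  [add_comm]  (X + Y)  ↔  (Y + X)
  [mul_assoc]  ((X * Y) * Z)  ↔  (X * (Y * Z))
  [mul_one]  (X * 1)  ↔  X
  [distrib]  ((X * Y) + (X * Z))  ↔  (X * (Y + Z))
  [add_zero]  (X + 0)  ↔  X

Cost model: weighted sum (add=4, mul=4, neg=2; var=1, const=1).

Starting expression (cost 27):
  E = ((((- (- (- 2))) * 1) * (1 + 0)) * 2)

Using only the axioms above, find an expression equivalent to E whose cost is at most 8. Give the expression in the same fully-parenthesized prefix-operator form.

((- 2) * 2)   [cost 8]

step 1: neg_neg (→) rewrites (- (- 2)) into 2, now ((((- 2) * 1) * (1 + 0)) * 2)
step 2: add_zero (→) rewrites (1 + 0) into 1, now ((((- 2) * 1) * 1) * 2)
step 3: mul_one (→) rewrites (((- 2) * 1) * 1) into ((- 2) * 1), now (((- 2) * 1) * 2)
step 4: mul_one (→) rewrites ((- 2) * 1) into (- 2), reaching cost 8 (bound 8)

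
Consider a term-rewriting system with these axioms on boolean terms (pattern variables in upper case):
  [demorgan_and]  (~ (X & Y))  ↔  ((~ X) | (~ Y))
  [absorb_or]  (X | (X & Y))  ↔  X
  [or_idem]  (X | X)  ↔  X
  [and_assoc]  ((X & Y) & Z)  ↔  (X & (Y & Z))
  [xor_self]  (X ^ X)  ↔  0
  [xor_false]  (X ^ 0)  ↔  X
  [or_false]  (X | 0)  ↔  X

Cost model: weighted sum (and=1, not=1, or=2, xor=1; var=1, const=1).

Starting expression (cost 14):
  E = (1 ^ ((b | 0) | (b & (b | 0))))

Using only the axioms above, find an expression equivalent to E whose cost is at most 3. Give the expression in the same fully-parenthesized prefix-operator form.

(1 ^ b)   [cost 3]

(1) (b | 0)  =[or_false →]=  b    ⊢ (1 ^ (b | (b & (b | 0))))
(2) (b | 0)  =[or_false →]=  b    ⊢ (1 ^ (b | (b & b)))
(3) (b | (b & b))  =[absorb_or →]=  b    ⊢ cost 3, within 3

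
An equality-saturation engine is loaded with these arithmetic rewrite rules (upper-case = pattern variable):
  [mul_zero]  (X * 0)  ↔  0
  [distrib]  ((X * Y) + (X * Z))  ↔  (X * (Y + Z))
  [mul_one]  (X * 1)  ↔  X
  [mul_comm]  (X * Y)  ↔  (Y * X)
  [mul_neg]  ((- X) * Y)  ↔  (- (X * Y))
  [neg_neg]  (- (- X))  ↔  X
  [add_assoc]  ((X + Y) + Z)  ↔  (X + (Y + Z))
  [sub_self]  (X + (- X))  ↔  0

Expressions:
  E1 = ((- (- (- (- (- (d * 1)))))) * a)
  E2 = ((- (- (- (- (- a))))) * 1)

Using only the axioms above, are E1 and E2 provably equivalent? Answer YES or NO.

NO

The axioms are sound identities: if E1 ↔* E2 then E1 and E2 evaluate identically under any assignment.
Under a=1, d=0: E1 evaluates to 0, E2 to -1. Distinct ⇒ no rewrite sequence connects them.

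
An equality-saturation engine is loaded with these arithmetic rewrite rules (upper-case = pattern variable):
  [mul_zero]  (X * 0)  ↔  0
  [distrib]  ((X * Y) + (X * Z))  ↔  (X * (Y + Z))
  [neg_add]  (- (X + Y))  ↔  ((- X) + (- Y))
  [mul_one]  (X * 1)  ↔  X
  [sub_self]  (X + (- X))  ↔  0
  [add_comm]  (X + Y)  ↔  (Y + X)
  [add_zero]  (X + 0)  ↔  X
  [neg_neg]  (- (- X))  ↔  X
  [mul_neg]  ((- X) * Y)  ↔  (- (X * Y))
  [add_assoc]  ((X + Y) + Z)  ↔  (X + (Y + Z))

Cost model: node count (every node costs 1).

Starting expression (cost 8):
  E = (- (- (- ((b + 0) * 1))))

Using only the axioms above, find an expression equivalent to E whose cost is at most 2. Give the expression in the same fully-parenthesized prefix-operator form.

(- b)   [cost 2]

(1) (b + 0)  =[add_zero →]=  b    ⊢ (- (- (- (b * 1))))
(2) (- (- (b * 1)))  =[neg_neg →]=  (b * 1)    ⊢ (- (b * 1))
(3) (b * 1)  =[mul_one →]=  b    ⊢ cost 2, within 2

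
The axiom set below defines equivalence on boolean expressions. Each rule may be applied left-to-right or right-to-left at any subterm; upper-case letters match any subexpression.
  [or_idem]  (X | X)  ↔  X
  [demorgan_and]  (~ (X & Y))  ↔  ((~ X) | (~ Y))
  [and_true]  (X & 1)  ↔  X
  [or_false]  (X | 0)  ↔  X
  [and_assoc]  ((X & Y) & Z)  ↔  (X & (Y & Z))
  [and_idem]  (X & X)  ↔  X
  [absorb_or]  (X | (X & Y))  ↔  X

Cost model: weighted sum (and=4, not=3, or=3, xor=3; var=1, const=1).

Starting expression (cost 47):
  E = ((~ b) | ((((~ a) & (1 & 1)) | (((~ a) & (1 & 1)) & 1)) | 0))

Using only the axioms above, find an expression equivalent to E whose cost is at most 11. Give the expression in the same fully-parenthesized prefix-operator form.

(1) (((~ a) & (1 & 1)) | (((~ a) & (1 & 1)) & 1))  =[absorb_or →]=  ((~ a) & (1 & 1))    ⊢ ((~ b) | (((~ a) & (1 & 1)) | 0))
(2) (((~ a) & (1 & 1)) | 0)  =[or_false →]=  ((~ a) & (1 & 1))    ⊢ ((~ b) | ((~ a) & (1 & 1)))
(3) (1 & 1)  =[and_idem →]=  1    ⊢ ((~ b) | ((~ a) & 1))
(4) ((~ a) & 1)  =[and_true →]=  (~ a)    ⊢ cost 11, within 11

((~ b) | (~ a))   [cost 11]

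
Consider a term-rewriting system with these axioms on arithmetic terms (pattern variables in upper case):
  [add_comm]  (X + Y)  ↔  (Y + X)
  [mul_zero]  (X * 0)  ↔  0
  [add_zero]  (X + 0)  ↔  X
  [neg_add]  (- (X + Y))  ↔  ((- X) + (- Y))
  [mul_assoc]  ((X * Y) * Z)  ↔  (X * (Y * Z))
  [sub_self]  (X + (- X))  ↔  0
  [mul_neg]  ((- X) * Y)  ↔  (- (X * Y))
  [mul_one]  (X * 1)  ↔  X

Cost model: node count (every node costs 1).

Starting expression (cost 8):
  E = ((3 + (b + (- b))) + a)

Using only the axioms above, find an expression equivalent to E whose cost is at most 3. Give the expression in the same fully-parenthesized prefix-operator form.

1. [sub_self →] (b + (- b))  →  0;  E = ((3 + 0) + a)
2. [add_comm →] ((3 + 0) + a)  →  (a + (3 + 0))
3. [add_zero →] (3 + 0)  →  3;  cost 3 ≤ 3, done

(a + 3)   [cost 3]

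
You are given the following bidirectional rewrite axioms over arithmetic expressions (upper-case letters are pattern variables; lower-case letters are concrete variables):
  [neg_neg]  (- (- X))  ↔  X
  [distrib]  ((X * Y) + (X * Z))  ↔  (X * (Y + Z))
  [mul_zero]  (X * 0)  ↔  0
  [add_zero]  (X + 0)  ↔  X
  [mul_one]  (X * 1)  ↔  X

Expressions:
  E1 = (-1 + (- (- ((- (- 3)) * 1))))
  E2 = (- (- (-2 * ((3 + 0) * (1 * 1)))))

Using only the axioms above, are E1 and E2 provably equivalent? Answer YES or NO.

The axioms are sound identities: if E1 ↔* E2 then E1 and E2 evaluate identically under any assignment.
Under the empty assignment (no variables occur): E1 evaluates to 2, E2 to -6. Distinct ⇒ no rewrite sequence connects them.

NO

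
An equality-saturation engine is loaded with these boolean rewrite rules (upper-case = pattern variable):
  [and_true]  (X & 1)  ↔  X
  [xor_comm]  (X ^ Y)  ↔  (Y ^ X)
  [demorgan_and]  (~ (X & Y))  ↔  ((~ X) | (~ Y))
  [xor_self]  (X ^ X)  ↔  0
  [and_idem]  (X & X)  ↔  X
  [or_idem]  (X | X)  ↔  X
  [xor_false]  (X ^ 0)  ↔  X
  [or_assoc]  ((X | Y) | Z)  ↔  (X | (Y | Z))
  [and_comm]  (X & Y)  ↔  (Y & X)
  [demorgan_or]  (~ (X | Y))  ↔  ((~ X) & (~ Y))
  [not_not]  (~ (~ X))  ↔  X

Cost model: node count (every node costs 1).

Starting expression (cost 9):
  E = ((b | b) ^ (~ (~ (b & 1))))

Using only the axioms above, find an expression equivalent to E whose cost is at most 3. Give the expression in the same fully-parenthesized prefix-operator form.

(b ^ b)   [cost 3]

(1) (b & 1)  =[and_true →]=  b    ⊢ ((b | b) ^ (~ (~ b)))
(2) (b | b)  =[or_idem →]=  b    ⊢ (b ^ (~ (~ b)))
(3) (~ (~ b))  =[not_not →]=  b    ⊢ cost 3, within 3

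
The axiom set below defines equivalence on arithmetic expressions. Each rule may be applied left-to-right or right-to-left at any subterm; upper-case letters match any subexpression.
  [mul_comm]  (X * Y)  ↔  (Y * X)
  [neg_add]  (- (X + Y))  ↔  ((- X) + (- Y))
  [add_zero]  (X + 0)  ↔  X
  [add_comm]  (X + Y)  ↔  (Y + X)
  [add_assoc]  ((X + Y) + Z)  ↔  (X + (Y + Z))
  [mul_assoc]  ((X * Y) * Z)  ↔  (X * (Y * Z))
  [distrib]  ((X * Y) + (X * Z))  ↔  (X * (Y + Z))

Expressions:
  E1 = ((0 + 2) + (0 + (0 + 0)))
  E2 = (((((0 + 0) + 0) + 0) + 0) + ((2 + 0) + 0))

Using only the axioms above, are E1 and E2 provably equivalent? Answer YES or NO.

YES

(1) (0 + 0)  =[add_zero →]=  0    ⊢ ((0 + 2) + (0 + 0))
(2) (0 + 0)  =[add_zero →]=  0    ⊢ ((0 + 2) + 0)
(3) ((0 + 2) + 0)  =[add_zero →]=  (0 + 2)
(4) 2  =[add_zero ←]=  (2 + 0)    ⊢ (0 + (2 + 0))
(5) 0  =[add_zero ←]=  (0 + 0)    ⊢ ((0 + 0) + (2 + 0))
(6) 0  =[add_zero ←]=  (0 + 0)    ⊢ (((0 + 0) + 0) + (2 + 0))
(7) 2  =[add_zero ←]=  (2 + 0)    ⊢ (((0 + 0) + 0) + ((2 + 0) + 0))
(8) (0 + 0)  =[add_zero ←]=  ((0 + 0) + 0)    ⊢ ((((0 + 0) + 0) + 0) + ((2 + 0) + 0))
(9) ((0 + 0) + 0)  =[add_zero ←]=  (((0 + 0) + 0) + 0)    ⊢ E2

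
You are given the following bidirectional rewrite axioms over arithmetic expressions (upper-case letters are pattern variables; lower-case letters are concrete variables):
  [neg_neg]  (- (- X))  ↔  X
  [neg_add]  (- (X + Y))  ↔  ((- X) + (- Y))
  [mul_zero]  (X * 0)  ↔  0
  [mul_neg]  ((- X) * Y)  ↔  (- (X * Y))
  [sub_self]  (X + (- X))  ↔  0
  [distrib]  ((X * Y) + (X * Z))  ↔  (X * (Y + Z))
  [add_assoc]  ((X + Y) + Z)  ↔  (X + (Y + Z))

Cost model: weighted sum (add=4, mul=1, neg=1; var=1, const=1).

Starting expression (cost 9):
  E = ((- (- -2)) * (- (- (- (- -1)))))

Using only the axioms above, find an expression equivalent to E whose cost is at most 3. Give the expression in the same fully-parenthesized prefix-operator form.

1. [neg_neg →] (- (- -1))  →  -1;  E = ((- (- -2)) * (- (- -1)))
2. [neg_neg →] (- (- -2))  →  -2;  E = (-2 * (- (- -1)))
3. [neg_neg →] (- (- -1))  →  -1;  cost 3 ≤ 3, done

(-2 * -1)   [cost 3]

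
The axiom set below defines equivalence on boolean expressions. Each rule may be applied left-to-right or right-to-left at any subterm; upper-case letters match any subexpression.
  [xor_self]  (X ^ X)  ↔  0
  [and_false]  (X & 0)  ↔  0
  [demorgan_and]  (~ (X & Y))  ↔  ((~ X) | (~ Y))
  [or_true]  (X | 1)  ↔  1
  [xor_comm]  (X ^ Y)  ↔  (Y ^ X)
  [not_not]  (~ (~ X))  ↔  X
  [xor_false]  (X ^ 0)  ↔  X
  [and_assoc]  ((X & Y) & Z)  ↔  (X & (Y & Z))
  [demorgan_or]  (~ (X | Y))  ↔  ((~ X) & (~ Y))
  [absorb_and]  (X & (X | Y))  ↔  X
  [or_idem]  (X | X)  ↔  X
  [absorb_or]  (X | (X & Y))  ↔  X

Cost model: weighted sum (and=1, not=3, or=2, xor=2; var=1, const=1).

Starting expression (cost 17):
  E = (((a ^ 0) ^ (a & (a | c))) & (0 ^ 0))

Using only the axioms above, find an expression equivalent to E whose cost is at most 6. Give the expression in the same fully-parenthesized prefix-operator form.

step 1: absorb_and (→) rewrites (a & (a | c)) into a, now (((a ^ 0) ^ a) & (0 ^ 0))
step 2: xor_false (→) rewrites (0 ^ 0) into 0, now (((a ^ 0) ^ a) & 0)
step 3: xor_false (→) rewrites (a ^ 0) into a, reaching cost 6 (bound 6)

((a ^ a) & 0)   [cost 6]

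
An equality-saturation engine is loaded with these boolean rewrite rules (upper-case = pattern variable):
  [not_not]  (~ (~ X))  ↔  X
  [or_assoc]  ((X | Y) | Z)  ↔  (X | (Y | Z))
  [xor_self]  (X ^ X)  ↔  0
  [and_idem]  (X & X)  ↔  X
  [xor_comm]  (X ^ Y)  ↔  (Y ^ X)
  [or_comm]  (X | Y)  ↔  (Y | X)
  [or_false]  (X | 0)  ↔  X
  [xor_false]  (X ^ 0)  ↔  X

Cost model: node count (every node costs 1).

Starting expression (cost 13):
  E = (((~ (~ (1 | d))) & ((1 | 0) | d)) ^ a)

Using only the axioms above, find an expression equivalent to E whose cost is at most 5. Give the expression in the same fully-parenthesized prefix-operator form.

((1 | d) ^ a)   [cost 5]

(1) (1 | 0)  =[or_false →]=  1    ⊢ (((~ (~ (1 | d))) & (1 | d)) ^ a)
(2) (~ (~ (1 | d)))  =[not_not →]=  (1 | d)    ⊢ (((1 | d) & (1 | d)) ^ a)
(3) ((1 | d) & (1 | d))  =[and_idem →]=  (1 | d)    ⊢ cost 5, within 5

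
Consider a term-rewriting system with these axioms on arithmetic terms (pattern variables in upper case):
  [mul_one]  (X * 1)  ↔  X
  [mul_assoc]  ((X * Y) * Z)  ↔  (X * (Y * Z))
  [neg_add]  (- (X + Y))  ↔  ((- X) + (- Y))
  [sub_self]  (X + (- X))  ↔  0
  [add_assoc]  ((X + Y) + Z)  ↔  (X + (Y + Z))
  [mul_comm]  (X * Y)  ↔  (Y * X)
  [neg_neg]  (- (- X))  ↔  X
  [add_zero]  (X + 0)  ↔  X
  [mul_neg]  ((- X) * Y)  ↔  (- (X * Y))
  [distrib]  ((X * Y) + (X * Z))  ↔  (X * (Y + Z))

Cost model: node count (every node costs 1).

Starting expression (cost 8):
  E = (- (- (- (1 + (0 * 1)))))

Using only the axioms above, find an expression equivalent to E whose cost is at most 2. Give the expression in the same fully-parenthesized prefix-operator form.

(- 1)   [cost 2]

step 1: mul_one (→) rewrites (0 * 1) into 0, now (- (- (- (1 + 0))))
step 2: neg_neg (→) rewrites (- (- (1 + 0))) into (1 + 0), now (- (1 + 0))
step 3: add_zero (→) rewrites (1 + 0) into 1, reaching cost 2 (bound 2)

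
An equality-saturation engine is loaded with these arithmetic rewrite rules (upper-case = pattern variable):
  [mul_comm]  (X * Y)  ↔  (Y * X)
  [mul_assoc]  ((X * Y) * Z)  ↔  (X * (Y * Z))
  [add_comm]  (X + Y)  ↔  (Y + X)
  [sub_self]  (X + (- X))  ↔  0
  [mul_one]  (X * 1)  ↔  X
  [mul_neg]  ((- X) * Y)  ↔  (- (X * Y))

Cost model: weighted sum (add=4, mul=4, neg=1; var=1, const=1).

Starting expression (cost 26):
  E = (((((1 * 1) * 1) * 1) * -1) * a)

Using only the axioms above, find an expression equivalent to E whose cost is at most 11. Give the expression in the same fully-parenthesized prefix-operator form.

1. [mul_one →] (1 * 1)  →  1;  E = ((((1 * 1) * 1) * -1) * a)
2. [mul_one →] ((1 * 1) * 1)  →  (1 * 1);  E = (((1 * 1) * -1) * a)
3. [mul_one →] (1 * 1)  →  1;  cost 11 ≤ 11, done

((1 * -1) * a)   [cost 11]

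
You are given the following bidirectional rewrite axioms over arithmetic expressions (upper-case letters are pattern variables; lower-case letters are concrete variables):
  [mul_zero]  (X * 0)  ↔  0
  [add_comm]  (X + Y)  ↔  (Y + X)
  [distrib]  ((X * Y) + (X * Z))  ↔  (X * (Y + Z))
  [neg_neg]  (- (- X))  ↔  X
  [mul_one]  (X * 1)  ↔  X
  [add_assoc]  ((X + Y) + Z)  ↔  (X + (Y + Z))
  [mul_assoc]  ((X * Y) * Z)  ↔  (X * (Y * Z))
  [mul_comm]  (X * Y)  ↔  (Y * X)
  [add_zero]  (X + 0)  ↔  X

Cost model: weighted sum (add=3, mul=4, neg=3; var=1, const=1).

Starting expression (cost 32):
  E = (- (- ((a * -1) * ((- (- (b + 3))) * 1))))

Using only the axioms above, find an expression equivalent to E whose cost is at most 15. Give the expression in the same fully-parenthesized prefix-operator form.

step 1: neg_neg (→) rewrites (- (- ((a * -1) * ((- (- (b + 3))) * 1)))) into ((a * -1) * ((- (- (b + 3))) * 1))
step 2: neg_neg (→) rewrites (- (- (b + 3))) into (b + 3), now ((a * -1) * ((b + 3) * 1))
step 3: mul_one (→) rewrites ((b + 3) * 1) into (b + 3), reaching cost 15 (bound 15)

((a * -1) * (b + 3))   [cost 15]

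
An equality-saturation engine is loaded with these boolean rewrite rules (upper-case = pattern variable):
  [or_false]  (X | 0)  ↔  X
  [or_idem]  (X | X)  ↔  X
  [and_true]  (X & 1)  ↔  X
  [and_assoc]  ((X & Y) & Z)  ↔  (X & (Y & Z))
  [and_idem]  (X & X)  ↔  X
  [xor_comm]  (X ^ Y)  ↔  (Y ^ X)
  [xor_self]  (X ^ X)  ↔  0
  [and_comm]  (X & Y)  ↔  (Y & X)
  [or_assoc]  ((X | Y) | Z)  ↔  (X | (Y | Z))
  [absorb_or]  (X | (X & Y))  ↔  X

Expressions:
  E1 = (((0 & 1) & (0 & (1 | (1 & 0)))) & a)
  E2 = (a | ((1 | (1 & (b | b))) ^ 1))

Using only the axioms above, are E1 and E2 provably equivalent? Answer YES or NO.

Every axiom is a valid identity, so a rewrite proof would force E1 and E2 to agree under every assignment.
At a=1, b=0: E1 = 0 but E2 = 1; they differ, so no derivation exists.

NO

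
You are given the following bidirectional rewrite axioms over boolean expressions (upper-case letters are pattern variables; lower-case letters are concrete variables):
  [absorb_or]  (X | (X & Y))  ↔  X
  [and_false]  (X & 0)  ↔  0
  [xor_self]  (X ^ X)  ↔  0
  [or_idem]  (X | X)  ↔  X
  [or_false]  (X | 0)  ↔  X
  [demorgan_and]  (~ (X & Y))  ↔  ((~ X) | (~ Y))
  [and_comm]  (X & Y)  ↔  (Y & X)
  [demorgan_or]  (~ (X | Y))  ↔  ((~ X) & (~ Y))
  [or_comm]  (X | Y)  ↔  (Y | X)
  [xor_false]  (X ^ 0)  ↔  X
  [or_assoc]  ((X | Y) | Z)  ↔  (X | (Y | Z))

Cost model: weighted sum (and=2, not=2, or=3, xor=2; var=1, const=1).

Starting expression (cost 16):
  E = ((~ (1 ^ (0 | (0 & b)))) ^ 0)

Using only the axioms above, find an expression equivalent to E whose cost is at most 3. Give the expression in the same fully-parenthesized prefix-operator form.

(1) (0 | (0 & b))  =[absorb_or →]=  0    ⊢ ((~ (1 ^ 0)) ^ 0)
(2) (1 ^ 0)  =[xor_false →]=  1    ⊢ ((~ 1) ^ 0)
(3) ((~ 1) ^ 0)  =[xor_false →]=  (~ 1)    ⊢ cost 3, within 3

(~ 1)   [cost 3]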